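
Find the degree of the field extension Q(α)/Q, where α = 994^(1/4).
[Q(α):Q] = 4

α is a root of x^4 - 994. By Eisenstein's criterion at the prime p = 2 (which divides the constant term 994 but p^2 = 4 does not, since 994 is squarefree), x^4 - 994 is irreducible over Q. Hence [Q(α):Q] = 4.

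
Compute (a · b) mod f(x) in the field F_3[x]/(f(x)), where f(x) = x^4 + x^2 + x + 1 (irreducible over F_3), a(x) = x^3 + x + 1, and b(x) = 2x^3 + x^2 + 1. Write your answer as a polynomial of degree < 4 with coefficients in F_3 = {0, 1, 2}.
a · b ≡ x^3 + x^2 + 1 (mod f(x))

Multiply in F_3[x]: a(x)·b(x) = (x^3 + x + 1)·(2x^3 + x^2 + 1) = 2x^6 + x^5 + 2x^4 + x^3 + x^2 + x + 1. This has degree ≥ 4, so divide by f(x) over F_3: 2x^6 + x^5 + 2x^4 + x^3 + x^2 + x + 1 = (2x^2 + x)·(x^4 + x^2 + x + 1) + (x^3 + x^2 + 1). Hence a·b ≡ x^3 + x^2 + 1 (mod f). (F_3[x]/(f) is a field with 3^4 = 81 elements since f is irreducible of degree 4.)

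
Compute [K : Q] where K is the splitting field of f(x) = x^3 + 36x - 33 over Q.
[K : Q] = 6

By the rational root test, any rational root of the monic integer polynomial f(x) = x^3 + 36x - 33 must be an integer dividing the constant term -33, i.e. one of ±{1, 3, 11, 33}. Evaluating: f(1) = 4, f(-1) = -70, f(3) = 102, f(-3) = -168, f(11) = 1694, f(-11) = -1760, f(33) = 37092, f(-33) = -37158; none is 0, so f has no rational root and is therefore irreducible over Q (a cubic with no linear factor over a field is irreducible). For an irreducible cubic, the Galois group is A_3 or S_3 according as the discriminant disc(f) = -4a^3 - 27b^2 = -4·(36)^3 - 27·(-33)^2 = -216027 is or is not a square in Q. Here disc(f) = -216027 is not a perfect square in Q, so the Galois group of f over Q is not contained in A_3 and must be all of S_3. The splitting field has degree |S_3| = 6 over Q, so [K : Q] = 6.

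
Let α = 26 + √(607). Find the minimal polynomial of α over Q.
m_α(x) = x^2 - 52x + 69

From α - 26 = √(607), squaring gives (α - 26)^2 = 607, i.e. α^2 - 52α + 676 = 607, so α^2 - 52α + 69 = 0. The discriminant of x^2 - 52x + 69 is (-52)^2 - 4·(69) = 2704 - 276 = 2428, and 4·(607) is not a perfect square in Q since 607 is squarefree and ≠ 1. Hence x^2 - 52x + 69 is irreducible over Q and is the minimal polynomial of α.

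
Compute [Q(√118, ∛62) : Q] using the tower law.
[Q(√118, ∛62) : Q] = 6

Let L = Q(√118, ∛62). Since Q(√118) ⊂ L and [Q(√118):Q] = 2, the tower law gives 2 | [L:Q]. Likewise Q(∛62) ⊂ L with [Q(∛62):Q] = 3 (because 62 is not a perfect cube), so 3 | [L:Q]. As gcd(2,3) = 1, [L:Q] is divisible by 6. Conversely L is generated over Q by √118 and ∛62, so [L:Q] ≤ 2·3 = 6. Therefore [Q(√118, ∛62) : Q] = 6.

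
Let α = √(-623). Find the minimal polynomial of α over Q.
m_α(x) = x^2 + 623

α satisfies α^2 + 623 = 0, so x^2 + 623 annihilates α. Since d = -623 is squarefree and ≠ 1, it is not a perfect square in Q, so x^2 + 623 has no rational root and is therefore irreducible over Q (a degree-2 polynomial over a field is irreducible iff it has no root). Hence m_α(x) = x^2 + 623.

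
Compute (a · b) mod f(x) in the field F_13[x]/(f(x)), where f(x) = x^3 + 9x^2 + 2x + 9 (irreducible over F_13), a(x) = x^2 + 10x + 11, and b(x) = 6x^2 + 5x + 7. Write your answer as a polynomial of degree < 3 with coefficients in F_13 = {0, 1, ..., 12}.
a · b ≡ 12x^2 + 10x + 4 (mod f(x))

Multiply in F_13[x]: a(x)·b(x) = (x^2 + 10x + 11)·(6x^2 + 5x + 7) = 6x^4 + 6x^2 + 8x + 12. This has degree ≥ 3, so divide by f(x) over F_13: 6x^4 + 6x^2 + 8x + 12 = (6x + 11)·(x^3 + 9x^2 + 2x + 9) + (12x^2 + 10x + 4). Hence a·b ≡ 12x^2 + 10x + 4 (mod f). (F_13[x]/(f) is a field with 13^3 = 2197 elements since f is irreducible of degree 3.)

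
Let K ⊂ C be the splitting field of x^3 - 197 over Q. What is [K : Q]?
[K : Q] = 6

The roots of x^3 - 197 are ∛197, ω∛197, ω^2∛197 where ω = e^(2πi/3) is a primitive cube root of unity, so K = Q(∛197, ω). Now [Q(∛197):Q] = 3 (since 197 is not a perfect cube, x^3 - 197 is irreducible) and [Q(ω):Q] = 2. Both 2 and 3 divide [K:Q], and [K:Q] ≤ 3·2 = 6, so [K:Q] = 6. (Equivalently: Q(∛197) ⊂ R but ω ∉ R, so [K : Q(∛197)] = 2.)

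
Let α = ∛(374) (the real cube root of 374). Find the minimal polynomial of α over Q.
m_α(x) = x^3 - 374

α satisfies α^3 = 374, so x^3 - 374 annihilates α. By the rational root test, a rational root p/q (in lowest terms) of x^3 - 374 would satisfy p^3 = 374 q^3, forcing q = 1 and p^3 = 374; but 374 is not a perfect cube, contradiction. A monic cubic over Q with no rational root is irreducible (any nontrivial factorization would include a linear factor). Hence x^3 - 374 is the minimal polynomial of α, and in particular [Q(α):Q] = 3.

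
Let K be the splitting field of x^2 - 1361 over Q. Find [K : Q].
[K : Q] = 2

f(x) = x^2 - 1361 factors as (x - √1361)(x + √1361). The splitting field is K = Q(√1361). Since 1361 is squarefree and > 1, it is not a perfect square, so x^2 - 1361 is irreducible over Q and [Q(√1361) : Q] = 2. Hence [K : Q] = 2.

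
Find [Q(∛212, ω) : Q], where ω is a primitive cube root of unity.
[Q(∛212, ω) : Q] = 6

[Q(∛212):Q] = 3 (min poly x^3 - 212, irreducible since 212 is not a perfect cube). [Q(ω):Q] = 2 (min poly x^2 + x + 1). Since Q(∛212) ⊂ R and ω ∉ R, we have ω ∉ Q(∛212), so x^2 + x + 1 remains irreducible over Q(∛212) and [Q(∛212, ω) : Q(∛212)] = 2. By the tower law, [Q(∛212, ω) : Q] = 3 · 2 = 6. (In fact Q(∛212, ω) is the splitting field of x^3 - 212 over Q.)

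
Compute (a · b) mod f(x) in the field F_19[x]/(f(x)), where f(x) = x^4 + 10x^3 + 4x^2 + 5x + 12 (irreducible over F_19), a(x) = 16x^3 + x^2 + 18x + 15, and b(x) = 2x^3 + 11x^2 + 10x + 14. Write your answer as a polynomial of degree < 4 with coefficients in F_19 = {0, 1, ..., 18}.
a · b ≡ 16x^3 + 9x^2 + 7x + 6 (mod f(x))

Multiply in F_19[x]: a(x)·b(x) = (16x^3 + x^2 + 18x + 15)·(2x^3 + 11x^2 + 10x + 14) = 13x^6 + 7x^5 + 17x^4 + 6x^3 + 17x^2 + 3x + 1. This has degree ≥ 4, so divide by f(x) over F_19: 13x^6 + 7x^5 + 17x^4 + 6x^3 + 17x^2 + 3x + 1 = (13x^2 + 10x + 17)·(x^4 + 10x^3 + 4x^2 + 5x + 12) + (16x^3 + 9x^2 + 7x + 6). Hence a·b ≡ 16x^3 + 9x^2 + 7x + 6 (mod f). (F_19[x]/(f) is a field with 19^4 = 130321 elements since f is irreducible of degree 4.)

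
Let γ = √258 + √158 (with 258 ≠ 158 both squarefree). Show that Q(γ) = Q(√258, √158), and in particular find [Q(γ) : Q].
[Q(γ) : Q] = 4 (equivalently, Q(γ) = Q(√258, √158))

Obviously Q(γ) ⊆ Q(√258, √158), and [Q(√258, √158):Q] = 4 (since 258, 158 are distinct squarefree integers > 1 with 40764 not a perfect square). To show equality we compute the minimal polynomial of γ. From γ = √258 + √158: γ^2 = 258 + 2√(40764) + 158 = 416 + 2√(40764), so γ^2 - 416 = 2√(40764); squaring, (γ^2 - 416)^2 = 4·40764, i.e. γ^4 - 832γ^2 + 173056 - 163056 = 0, i.e. γ^4 - 832γ^2 + 10000 = 0. So γ is a root of x^4 - 832x^2 + 10000. This polynomial is irreducible over Q: it has no rational root (each ±√258 ± √158 is irrational), and any factorization into two quadratics over Q would force √(40764) ∈ Q (pairing opposite roots) or √258, √158 ∈ Q (other pairings), all impossible. Hence [Q(γ):Q] = 4 = [Q(√258, √158):Q], so Q(γ) = Q(√258, √158).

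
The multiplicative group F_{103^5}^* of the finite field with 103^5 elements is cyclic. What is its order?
|F_{103^5}^*| = 11592740742

F_{103^5} has 103^5 = 11592740743 elements; its multiplicative group consists of all nonzero elements, so |F_{103^5}^*| = 11592740743 - 1 = 11592740742. (It is cyclic since any finite subgroup of the multiplicative group of a field is cyclic.)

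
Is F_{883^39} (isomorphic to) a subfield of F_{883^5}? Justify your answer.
No: F_{883^39} is not a subfield of F_{883^5}

F_{p^m} embeds in F_{p^n} iff m | n. Here 39 ∤ 5 (since 5 = 0·39 + 5 with remainder 5 ≠ 0), so F_{883^39} is not a subfield of F_{883^5}. Equivalently: if it were, the tower law would give 39 = [F_{883^39}:F_883] dividing [F_{883^5}:F_883] = 5, contradiction.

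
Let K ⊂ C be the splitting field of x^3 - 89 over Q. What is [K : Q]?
[K : Q] = 6

The roots of x^3 - 89 are ∛89, ω∛89, ω^2∛89 where ω = e^(2πi/3) is a primitive cube root of unity, so K = Q(∛89, ω). Now [Q(∛89):Q] = 3 (since 89 is not a perfect cube, x^3 - 89 is irreducible) and [Q(ω):Q] = 2. Both 2 and 3 divide [K:Q], and [K:Q] ≤ 3·2 = 6, so [K:Q] = 6. (Equivalently: Q(∛89) ⊂ R but ω ∉ R, so [K : Q(∛89)] = 2.)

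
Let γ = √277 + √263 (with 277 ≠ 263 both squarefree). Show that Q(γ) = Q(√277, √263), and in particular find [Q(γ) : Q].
[Q(γ) : Q] = 4 (equivalently, Q(γ) = Q(√277, √263))

Obviously Q(γ) ⊆ Q(√277, √263), and [Q(√277, √263):Q] = 4 (since 277, 263 are distinct squarefree integers > 1 with 72851 not a perfect square). To show equality we compute the minimal polynomial of γ. From γ = √277 + √263: γ^2 = 277 + 2√(72851) + 263 = 540 + 2√(72851), so γ^2 - 540 = 2√(72851); squaring, (γ^2 - 540)^2 = 4·72851, i.e. γ^4 - 1080γ^2 + 291600 - 291404 = 0, i.e. γ^4 - 1080γ^2 + 196 = 0. So γ is a root of x^4 - 1080x^2 + 196. This polynomial is irreducible over Q: it has no rational root (each ±√277 ± √263 is irrational), and any factorization into two quadratics over Q would force √(72851) ∈ Q (pairing opposite roots) or √277, √263 ∈ Q (other pairings), all impossible. Hence [Q(γ):Q] = 4 = [Q(√277, √263):Q], so Q(γ) = Q(√277, √263).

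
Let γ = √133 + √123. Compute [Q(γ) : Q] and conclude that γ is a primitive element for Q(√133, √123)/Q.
[Q(γ) : Q] = 4 (equivalently, Q(γ) = Q(√133, √123))

Obviously Q(γ) ⊆ Q(√133, √123), and [Q(√133, √123):Q] = 4 (since 133, 123 are distinct squarefree integers > 1 with 16359 not a perfect square). To show equality we compute the minimal polynomial of γ. From γ = √133 + √123: γ^2 = 133 + 2√(16359) + 123 = 256 + 2√(16359), so γ^2 - 256 = 2√(16359); squaring, (γ^2 - 256)^2 = 4·16359, i.e. γ^4 - 512γ^2 + 65536 - 65436 = 0, i.e. γ^4 - 512γ^2 + 100 = 0. So γ is a root of x^4 - 512x^2 + 100. This polynomial is irreducible over Q: it has no rational root (each ±√133 ± √123 is irrational), and any factorization into two quadratics over Q would force √(16359) ∈ Q (pairing opposite roots) or √133, √123 ∈ Q (other pairings), all impossible. Hence [Q(γ):Q] = 4 = [Q(√133, √123):Q], so Q(γ) = Q(√133, √123).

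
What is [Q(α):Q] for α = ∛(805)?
[Q(α):Q] = 3

The minimal polynomial of α is x^3 - 805, irreducible over Q since 805 is not a perfect cube (so x^3 - 805 has no rational root). Hence [Q(α):Q] = deg(m_α) = 3.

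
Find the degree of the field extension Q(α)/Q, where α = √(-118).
[Q(α):Q] = 2

[Q(α):Q] equals the degree of the minimal polynomial of α. Here α^2 = -118 and x^2 + 118 is irreducible (d = -118 is squarefree, ≠ 1, hence not a square), so deg(m_α) = 2. Thus [Q(α):Q] = 2.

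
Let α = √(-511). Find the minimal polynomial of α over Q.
m_α(x) = x^2 + 511

α satisfies α^2 + 511 = 0, so x^2 + 511 annihilates α. Since d = -511 is squarefree and ≠ 1, it is not a perfect square in Q, so x^2 + 511 has no rational root and is therefore irreducible over Q (a degree-2 polynomial over a field is irreducible iff it has no root). Hence m_α(x) = x^2 + 511.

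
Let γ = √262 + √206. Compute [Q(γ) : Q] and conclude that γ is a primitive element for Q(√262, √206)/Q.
[Q(γ) : Q] = 4 (equivalently, Q(γ) = Q(√262, √206))

Obviously Q(γ) ⊆ Q(√262, √206), and [Q(√262, √206):Q] = 4 (since 262, 206 are distinct squarefree integers > 1 with 53972 not a perfect square). To show equality we compute the minimal polynomial of γ. From γ = √262 + √206: γ^2 = 262 + 2√(53972) + 206 = 468 + 2√(53972), so γ^2 - 468 = 2√(53972); squaring, (γ^2 - 468)^2 = 4·53972, i.e. γ^4 - 936γ^2 + 219024 - 215888 = 0, i.e. γ^4 - 936γ^2 + 3136 = 0. So γ is a root of x^4 - 936x^2 + 3136. This polynomial is irreducible over Q: it has no rational root (each ±√262 ± √206 is irrational), and any factorization into two quadratics over Q would force √(53972) ∈ Q (pairing opposite roots) or √262, √206 ∈ Q (other pairings), all impossible. Hence [Q(γ):Q] = 4 = [Q(√262, √206):Q], so Q(γ) = Q(√262, √206).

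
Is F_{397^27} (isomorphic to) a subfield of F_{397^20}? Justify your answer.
No: F_{397^27} is not a subfield of F_{397^20}

F_{p^m} embeds in F_{p^n} iff m | n. Here 27 ∤ 20 (since 20 = 0·27 + 20 with remainder 20 ≠ 0), so F_{397^27} is not a subfield of F_{397^20}. Equivalently: if it were, the tower law would give 27 = [F_{397^27}:F_397] dividing [F_{397^20}:F_397] = 20, contradiction.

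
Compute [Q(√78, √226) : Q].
[Q(√78, √226) : Q] = 4

[Q(√78):Q] = 2 (min poly x^2 - 78, irreducible since 78 is squarefree > 1). For the top step, suppose √226 ∈ Q(√78), say √226 = c + d√78 with c, d ∈ Q. Squaring: 226 = c^2 + 78d^2 + 2cd√78. Since √78 ∉ Q this forces 2cd = 0. If d = 0 then √226 = c ∈ Q, contradicting 226 squarefree > 1. If c = 0 then 226 = 78d^2, so 78·226 = (78d)^2 is a perfect square in Q — but 78·226 = 17628 is not a perfect square (since 78 and 226 are distinct squarefree integers). Contradiction. Hence √226 ∉ Q(√78), so x^2 - 226 stays irreducible over Q(√78) and [Q(√78, √226) : Q(√78)] = 2. By the tower law, [Q(√78, √226) : Q] = 2 · 2 = 4.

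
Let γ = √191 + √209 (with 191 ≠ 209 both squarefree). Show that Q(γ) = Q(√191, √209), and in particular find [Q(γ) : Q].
[Q(γ) : Q] = 4 (equivalently, Q(γ) = Q(√191, √209))

Obviously Q(γ) ⊆ Q(√191, √209), and [Q(√191, √209):Q] = 4 (since 191, 209 are distinct squarefree integers > 1 with 39919 not a perfect square). To show equality we compute the minimal polynomial of γ. From γ = √191 + √209: γ^2 = 191 + 2√(39919) + 209 = 400 + 2√(39919), so γ^2 - 400 = 2√(39919); squaring, (γ^2 - 400)^2 = 4·39919, i.e. γ^4 - 800γ^2 + 160000 - 159676 = 0, i.e. γ^4 - 800γ^2 + 324 = 0. So γ is a root of x^4 - 800x^2 + 324. This polynomial is irreducible over Q: it has no rational root (each ±√191 ± √209 is irrational), and any factorization into two quadratics over Q would force √(39919) ∈ Q (pairing opposite roots) or √191, √209 ∈ Q (other pairings), all impossible. Hence [Q(γ):Q] = 4 = [Q(√191, √209):Q], so Q(γ) = Q(√191, √209).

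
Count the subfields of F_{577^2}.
F_{577^2} has 2 subfields

The subfields of F_{p^n} are exactly the fields F_{p^d} for d | n (each is the fixed field of the unique index-d subgroup of Gal(F_{p^n}/F_p) ≅ Z/nZ). The divisors of n = 2 are {1, 2}, giving 2 subfields: F_{577^1}, F_{577^2}.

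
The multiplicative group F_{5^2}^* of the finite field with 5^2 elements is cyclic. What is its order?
|F_{5^2}^*| = 24

F_{5^2} has 5^2 = 25 elements; its multiplicative group consists of all nonzero elements, so |F_{5^2}^*| = 25 - 1 = 24. (It is cyclic since any finite subgroup of the multiplicative group of a field is cyclic.)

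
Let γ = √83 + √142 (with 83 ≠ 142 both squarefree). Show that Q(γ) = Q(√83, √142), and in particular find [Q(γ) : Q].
[Q(γ) : Q] = 4 (equivalently, Q(γ) = Q(√83, √142))

Obviously Q(γ) ⊆ Q(√83, √142), and [Q(√83, √142):Q] = 4 (since 83, 142 are distinct squarefree integers > 1 with 11786 not a perfect square). To show equality we compute the minimal polynomial of γ. From γ = √83 + √142: γ^2 = 83 + 2√(11786) + 142 = 225 + 2√(11786), so γ^2 - 225 = 2√(11786); squaring, (γ^2 - 225)^2 = 4·11786, i.e. γ^4 - 450γ^2 + 50625 - 47144 = 0, i.e. γ^4 - 450γ^2 + 3481 = 0. So γ is a root of x^4 - 450x^2 + 3481. This polynomial is irreducible over Q: it has no rational root (each ±√83 ± √142 is irrational), and any factorization into two quadratics over Q would force √(11786) ∈ Q (pairing opposite roots) or √83, √142 ∈ Q (other pairings), all impossible. Hence [Q(γ):Q] = 4 = [Q(√83, √142):Q], so Q(γ) = Q(√83, √142).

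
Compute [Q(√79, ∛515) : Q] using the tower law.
[Q(√79, ∛515) : Q] = 6

Let L = Q(√79, ∛515). Since Q(√79) ⊂ L and [Q(√79):Q] = 2, the tower law gives 2 | [L:Q]. Likewise Q(∛515) ⊂ L with [Q(∛515):Q] = 3 (because 515 is not a perfect cube), so 3 | [L:Q]. As gcd(2,3) = 1, [L:Q] is divisible by 6. Conversely L is generated over Q by √79 and ∛515, so [L:Q] ≤ 2·3 = 6. Therefore [Q(√79, ∛515) : Q] = 6.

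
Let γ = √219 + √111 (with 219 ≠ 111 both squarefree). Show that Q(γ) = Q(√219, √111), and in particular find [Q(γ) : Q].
[Q(γ) : Q] = 4 (equivalently, Q(γ) = Q(√219, √111))

Obviously Q(γ) ⊆ Q(√219, √111), and [Q(√219, √111):Q] = 4 (since 219, 111 are distinct squarefree integers > 1 with 24309 not a perfect square). To show equality we compute the minimal polynomial of γ. From γ = √219 + √111: γ^2 = 219 + 2√(24309) + 111 = 330 + 2√(24309), so γ^2 - 330 = 2√(24309); squaring, (γ^2 - 330)^2 = 4·24309, i.e. γ^4 - 660γ^2 + 108900 - 97236 = 0, i.e. γ^4 - 660γ^2 + 11664 = 0. So γ is a root of x^4 - 660x^2 + 11664. This polynomial is irreducible over Q: it has no rational root (each ±√219 ± √111 is irrational), and any factorization into two quadratics over Q would force √(24309) ∈ Q (pairing opposite roots) or √219, √111 ∈ Q (other pairings), all impossible. Hence [Q(γ):Q] = 4 = [Q(√219, √111):Q], so Q(γ) = Q(√219, √111).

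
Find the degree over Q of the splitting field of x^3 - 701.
[K : Q] = 6

The roots of x^3 - 701 are ∛701, ω∛701, ω^2∛701 where ω = e^(2πi/3) is a primitive cube root of unity, so K = Q(∛701, ω). Now [Q(∛701):Q] = 3 (since 701 is not a perfect cube, x^3 - 701 is irreducible) and [Q(ω):Q] = 2. Both 2 and 3 divide [K:Q], and [K:Q] ≤ 3·2 = 6, so [K:Q] = 6. (Equivalently: Q(∛701) ⊂ R but ω ∉ R, so [K : Q(∛701)] = 2.)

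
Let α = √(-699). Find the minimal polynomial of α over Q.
m_α(x) = x^2 + 699

α satisfies α^2 + 699 = 0, so x^2 + 699 annihilates α. Since d = -699 is squarefree and ≠ 1, it is not a perfect square in Q, so x^2 + 699 has no rational root and is therefore irreducible over Q (a degree-2 polynomial over a field is irreducible iff it has no root). Hence m_α(x) = x^2 + 699.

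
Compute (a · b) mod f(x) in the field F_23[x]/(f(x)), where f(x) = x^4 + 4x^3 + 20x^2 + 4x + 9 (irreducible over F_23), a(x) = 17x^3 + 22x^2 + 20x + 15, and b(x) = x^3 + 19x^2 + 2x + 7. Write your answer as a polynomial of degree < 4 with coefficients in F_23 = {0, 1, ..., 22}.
a · b ≡ 4x^3 + 16x^2 + 17x + 11 (mod f(x))

Multiply in F_23[x]: a(x)·b(x) = (17x^3 + 22x^2 + 20x + 15)·(x^3 + 19x^2 + 2x + 7) = 17x^6 + 12x^4 + 6x^3 + 19x^2 + 9x + 13. This has degree ≥ 4, so divide by f(x) over F_23: 17x^6 + 12x^4 + 6x^3 + 19x^2 + 9x + 13 = (17x^2 + x + 13)·(x^4 + 4x^3 + 20x^2 + 4x + 9) + (4x^3 + 16x^2 + 17x + 11). Hence a·b ≡ 4x^3 + 16x^2 + 17x + 11 (mod f). (F_23[x]/(f) is a field with 23^4 = 279841 elements since f is irreducible of degree 4.)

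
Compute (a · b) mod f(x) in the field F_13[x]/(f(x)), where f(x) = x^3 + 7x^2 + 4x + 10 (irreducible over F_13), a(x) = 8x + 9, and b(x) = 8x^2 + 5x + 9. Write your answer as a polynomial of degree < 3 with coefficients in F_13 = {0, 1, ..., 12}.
a · b ≡ 2x^2 + 4x (mod f(x))

Multiply in F_13[x]: a(x)·b(x) = (8x + 9)·(8x^2 + 5x + 9) = 12x^3 + 8x^2 + 3. This has degree ≥ 3, so divide by f(x) over F_13: 12x^3 + 8x^2 + 3 = (12)·(x^3 + 7x^2 + 4x + 10) + (2x^2 + 4x). Hence a·b ≡ 2x^2 + 4x (mod f). (F_13[x]/(f) is a field with 13^3 = 2197 elements since f is irreducible of degree 3.)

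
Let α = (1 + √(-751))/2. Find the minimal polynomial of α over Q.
m_α(x) = x^2 - x + 188

From 2α - 1 = √(-751), squaring gives (2α - 1)^2 = -751, i.e. 4α^2 - 4α + 1 = -751, so α^2 - α + (1 + 751)/4 = 0. Since -751 ≡ 1 (mod 4), (1 + 751)/4 = 188 ∈ Z. The polynomial x^2 - x + 188 has discriminant 1 - 4·(188) = -751, which is not a perfect square in Q (d = -751 is squarefree and ≠ 1), so x^2 - x + 188 is irreducible over Q. It is the minimal polynomial of α.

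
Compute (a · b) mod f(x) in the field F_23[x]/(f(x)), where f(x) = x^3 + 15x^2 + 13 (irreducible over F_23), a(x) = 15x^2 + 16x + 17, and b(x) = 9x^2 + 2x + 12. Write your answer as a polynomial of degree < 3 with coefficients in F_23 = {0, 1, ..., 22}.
a · b ≡ x^2 + 12x + 2 (mod f(x))

Multiply in F_23[x]: a(x)·b(x) = (15x^2 + 16x + 17)·(9x^2 + 2x + 12) = 20x^4 + 13x^3 + 20x^2 + 19x + 20. This has degree ≥ 3, so divide by f(x) over F_23: 20x^4 + 13x^3 + 20x^2 + 19x + 20 = (20x + 12)·(x^3 + 15x^2 + 13) + (x^2 + 12x + 2). Hence a·b ≡ x^2 + 12x + 2 (mod f). (F_23[x]/(f) is a field with 23^3 = 12167 elements since f is irreducible of degree 3.)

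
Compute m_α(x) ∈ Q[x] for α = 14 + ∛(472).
m_α(x) = x^3 - 42x^2 + 588x - 3216

Set β = α - 14 = ∛(472), so β^3 = 472. Then (α - 14)^3 - 472 = 0, i.e. α is a root of g(x) = (x - 14)^3 - 472 = x^3 - 42x^2 + 588x - 3216. Since g(x) = h(x - 14) where h(x) = x^3 - 472, and h is irreducible over Q (because 472 is not a perfect cube, so h has no rational root, and a monic cubic with no rational root is irreducible), g is also irreducible (irreducibility is preserved under the substitution x → x - 14). Hence m_α(x) = x^3 - 42x^2 + 588x - 3216.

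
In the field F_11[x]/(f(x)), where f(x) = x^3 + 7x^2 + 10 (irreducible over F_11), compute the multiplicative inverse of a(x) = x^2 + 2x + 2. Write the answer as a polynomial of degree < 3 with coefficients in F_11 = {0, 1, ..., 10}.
a(x)^(-1) ≡ 5x^2 + 2x + 1 (mod f(x))

Since f is irreducible over F_11, F_11[x]/(f) is a field and a(x) ≠ 0 has an inverse. Apply the extended Euclidean algorithm to f(x) and a(x) in F_11[x]: f(x) = (x + 5)·a(x) + (10x);  a(x) = (10x + 9)·(10x) + (2). The last nonzero remainder is the constant 2 = gcd(f, a) in F_11. Back-substituting through the division chain expresses 2 = s(x)·a(x) + t(x)·f(x) with s(x) ≡ 10x^2 + 4x + 2 (mod f), so (10x^2 + 4x + 2)·a(x) ≡ 2 (mod f). Multiplying by 2^(-1) ≡ 6 in F_11 gives a(x)^(-1) ≡ 6·(10x^2 + 4x + 2) ≡ 5x^2 + 2x + 1 (mod f). Check: (x^2 + 2x + 2)·(5x^2 + 2x + 1) = 5x^4 + x^3 + 4x^2 + 6x + 2 ≡ 1 (mod x^3 + 7x^2 + 10).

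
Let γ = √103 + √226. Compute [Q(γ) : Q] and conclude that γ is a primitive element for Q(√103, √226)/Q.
[Q(γ) : Q] = 4 (equivalently, Q(γ) = Q(√103, √226))

Obviously Q(γ) ⊆ Q(√103, √226), and [Q(√103, √226):Q] = 4 (since 103, 226 are distinct squarefree integers > 1 with 23278 not a perfect square). To show equality we compute the minimal polynomial of γ. From γ = √103 + √226: γ^2 = 103 + 2√(23278) + 226 = 329 + 2√(23278), so γ^2 - 329 = 2√(23278); squaring, (γ^2 - 329)^2 = 4·23278, i.e. γ^4 - 658γ^2 + 108241 - 93112 = 0, i.e. γ^4 - 658γ^2 + 15129 = 0. So γ is a root of x^4 - 658x^2 + 15129. This polynomial is irreducible over Q: it has no rational root (each ±√103 ± √226 is irrational), and any factorization into two quadratics over Q would force √(23278) ∈ Q (pairing opposite roots) or √103, √226 ∈ Q (other pairings), all impossible. Hence [Q(γ):Q] = 4 = [Q(√103, √226):Q], so Q(γ) = Q(√103, √226).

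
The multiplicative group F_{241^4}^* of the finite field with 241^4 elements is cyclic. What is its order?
|F_{241^4}^*| = 3373402560

F_{241^4} has 241^4 = 3373402561 elements; its multiplicative group consists of all nonzero elements, so |F_{241^4}^*| = 3373402561 - 1 = 3373402560. (It is cyclic since any finite subgroup of the multiplicative group of a field is cyclic.)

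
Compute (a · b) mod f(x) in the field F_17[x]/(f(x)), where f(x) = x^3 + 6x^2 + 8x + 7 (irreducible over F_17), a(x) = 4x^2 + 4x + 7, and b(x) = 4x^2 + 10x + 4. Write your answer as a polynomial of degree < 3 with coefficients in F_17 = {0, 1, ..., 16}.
a · b ≡ 9x^2 + 5x + 2 (mod f(x))

Multiply in F_17[x]: a(x)·b(x) = (4x^2 + 4x + 7)·(4x^2 + 10x + 4) = 16x^4 + 5x^3 + 16x^2 + x + 11. This has degree ≥ 3, so divide by f(x) over F_17: 16x^4 + 5x^3 + 16x^2 + x + 11 = (16x + 11)·(x^3 + 6x^2 + 8x + 7) + (9x^2 + 5x + 2). Hence a·b ≡ 9x^2 + 5x + 2 (mod f). (F_17[x]/(f) is a field with 17^3 = 4913 elements since f is irreducible of degree 3.)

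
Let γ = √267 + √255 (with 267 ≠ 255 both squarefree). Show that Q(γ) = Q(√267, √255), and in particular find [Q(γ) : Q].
[Q(γ) : Q] = 4 (equivalently, Q(γ) = Q(√267, √255))

Obviously Q(γ) ⊆ Q(√267, √255), and [Q(√267, √255):Q] = 4 (since 267, 255 are distinct squarefree integers > 1 with 68085 not a perfect square). To show equality we compute the minimal polynomial of γ. From γ = √267 + √255: γ^2 = 267 + 2√(68085) + 255 = 522 + 2√(68085), so γ^2 - 522 = 2√(68085); squaring, (γ^2 - 522)^2 = 4·68085, i.e. γ^4 - 1044γ^2 + 272484 - 272340 = 0, i.e. γ^4 - 1044γ^2 + 144 = 0. So γ is a root of x^4 - 1044x^2 + 144. This polynomial is irreducible over Q: it has no rational root (each ±√267 ± √255 is irrational), and any factorization into two quadratics over Q would force √(68085) ∈ Q (pairing opposite roots) or √267, √255 ∈ Q (other pairings), all impossible. Hence [Q(γ):Q] = 4 = [Q(√267, √255):Q], so Q(γ) = Q(√267, √255).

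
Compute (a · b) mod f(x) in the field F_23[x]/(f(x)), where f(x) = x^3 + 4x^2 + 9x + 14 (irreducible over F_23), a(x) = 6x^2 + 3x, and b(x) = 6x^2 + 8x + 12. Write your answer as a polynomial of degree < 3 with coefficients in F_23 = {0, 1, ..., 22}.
a · b ≡ 15x^2 + 4x + 11 (mod f(x))

Multiply in F_23[x]: a(x)·b(x) = (6x^2 + 3x)·(6x^2 + 8x + 12) = 13x^4 + 20x^3 + 4x^2 + 13x. This has degree ≥ 3, so divide by f(x) over F_23: 13x^4 + 20x^3 + 4x^2 + 13x = (13x + 14)·(x^3 + 4x^2 + 9x + 14) + (15x^2 + 4x + 11). Hence a·b ≡ 15x^2 + 4x + 11 (mod f). (F_23[x]/(f) is a field with 23^3 = 12167 elements since f is irreducible of degree 3.)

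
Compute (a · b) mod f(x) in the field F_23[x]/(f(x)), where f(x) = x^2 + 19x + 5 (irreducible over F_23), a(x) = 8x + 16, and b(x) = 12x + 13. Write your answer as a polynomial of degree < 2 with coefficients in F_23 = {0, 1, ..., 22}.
a · b ≡ 13x + 4 (mod f(x))

Multiply in F_23[x]: a(x)·b(x) = (8x + 16)·(12x + 13) = 4x^2 + 20x + 1. This has degree ≥ 2, so divide by f(x) over F_23: 4x^2 + 20x + 1 = (4)·(x^2 + 19x + 5) + (13x + 4). Hence a·b ≡ 13x + 4 (mod f). (F_23[x]/(f) is a field with 23^2 = 529 elements since f is irreducible of degree 2.)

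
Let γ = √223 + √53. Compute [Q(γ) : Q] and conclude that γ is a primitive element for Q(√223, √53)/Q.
[Q(γ) : Q] = 4 (equivalently, Q(γ) = Q(√223, √53))

Obviously Q(γ) ⊆ Q(√223, √53), and [Q(√223, √53):Q] = 4 (since 223, 53 are distinct squarefree integers > 1 with 11819 not a perfect square). To show equality we compute the minimal polynomial of γ. From γ = √223 + √53: γ^2 = 223 + 2√(11819) + 53 = 276 + 2√(11819), so γ^2 - 276 = 2√(11819); squaring, (γ^2 - 276)^2 = 4·11819, i.e. γ^4 - 552γ^2 + 76176 - 47276 = 0, i.e. γ^4 - 552γ^2 + 28900 = 0. So γ is a root of x^4 - 552x^2 + 28900. This polynomial is irreducible over Q: it has no rational root (each ±√223 ± √53 is irrational), and any factorization into two quadratics over Q would force √(11819) ∈ Q (pairing opposite roots) or √223, √53 ∈ Q (other pairings), all impossible. Hence [Q(γ):Q] = 4 = [Q(√223, √53):Q], so Q(γ) = Q(√223, √53).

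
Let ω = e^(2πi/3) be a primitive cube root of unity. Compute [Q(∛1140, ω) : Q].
[Q(∛1140, ω) : Q] = 6

[Q(∛1140):Q] = 3 (min poly x^3 - 1140, irreducible since 1140 is not a perfect cube). [Q(ω):Q] = 2 (min poly x^2 + x + 1). Since Q(∛1140) ⊂ R and ω ∉ R, we have ω ∉ Q(∛1140), so x^2 + x + 1 remains irreducible over Q(∛1140) and [Q(∛1140, ω) : Q(∛1140)] = 2. By the tower law, [Q(∛1140, ω) : Q] = 3 · 2 = 6. (In fact Q(∛1140, ω) is the splitting field of x^3 - 1140 over Q.)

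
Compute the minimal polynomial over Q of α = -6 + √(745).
m_α(x) = x^2 + 12x - 709

From α + 6 = √(745), squaring gives (α + 6)^2 = 745, i.e. α^2 + 12α + 36 = 745, so α^2 + 12α - 709 = 0. The discriminant of x^2 + 12x - 709 is (12)^2 - 4·(-709) = 144 + 2836 = 2980, and 4·(745) is not a perfect square in Q since 745 is squarefree and ≠ 1. Hence x^2 + 12x - 709 is irreducible over Q and is the minimal polynomial of α.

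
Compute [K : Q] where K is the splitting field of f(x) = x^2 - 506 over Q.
[K : Q] = 2

f(x) = x^2 - 506 factors as (x - √506)(x + √506). The splitting field is K = Q(√506). Since 506 is squarefree and > 1, it is not a perfect square, so x^2 - 506 is irreducible over Q and [Q(√506) : Q] = 2. Hence [K : Q] = 2.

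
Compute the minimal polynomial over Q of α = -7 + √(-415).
m_α(x) = x^2 + 14x + 464

From α + 7 = √(-415), squaring gives (α + 7)^2 = -415, i.e. α^2 + 14α + 49 = -415, so α^2 + 14α + 464 = 0. The discriminant of x^2 + 14x + 464 is (14)^2 - 4·(464) = 196 - 1856 = -1660, and 4·(-415) is not a perfect square in Q since -415 is squarefree and ≠ 1. Hence x^2 + 14x + 464 is irreducible over Q and is the minimal polynomial of α.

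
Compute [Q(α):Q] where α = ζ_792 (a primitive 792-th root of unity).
[Q(α):Q] = 240

The minimal polynomial of ζ_792 over Q is the 792-th cyclotomic polynomial Φ_792(x), which is irreducible over Q and has degree φ(792) = 240. Hence [Q(α):Q] = φ(792) = 240.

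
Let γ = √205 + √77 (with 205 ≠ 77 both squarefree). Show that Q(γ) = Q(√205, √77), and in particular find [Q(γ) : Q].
[Q(γ) : Q] = 4 (equivalently, Q(γ) = Q(√205, √77))

Obviously Q(γ) ⊆ Q(√205, √77), and [Q(√205, √77):Q] = 4 (since 205, 77 are distinct squarefree integers > 1 with 15785 not a perfect square). To show equality we compute the minimal polynomial of γ. From γ = √205 + √77: γ^2 = 205 + 2√(15785) + 77 = 282 + 2√(15785), so γ^2 - 282 = 2√(15785); squaring, (γ^2 - 282)^2 = 4·15785, i.e. γ^4 - 564γ^2 + 79524 - 63140 = 0, i.e. γ^4 - 564γ^2 + 16384 = 0. So γ is a root of x^4 - 564x^2 + 16384. This polynomial is irreducible over Q: it has no rational root (each ±√205 ± √77 is irrational), and any factorization into two quadratics over Q would force √(15785) ∈ Q (pairing opposite roots) or √205, √77 ∈ Q (other pairings), all impossible. Hence [Q(γ):Q] = 4 = [Q(√205, √77):Q], so Q(γ) = Q(√205, √77).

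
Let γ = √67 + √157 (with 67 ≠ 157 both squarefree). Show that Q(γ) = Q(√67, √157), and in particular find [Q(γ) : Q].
[Q(γ) : Q] = 4 (equivalently, Q(γ) = Q(√67, √157))

Obviously Q(γ) ⊆ Q(√67, √157), and [Q(√67, √157):Q] = 4 (since 67, 157 are distinct squarefree integers > 1 with 10519 not a perfect square). To show equality we compute the minimal polynomial of γ. From γ = √67 + √157: γ^2 = 67 + 2√(10519) + 157 = 224 + 2√(10519), so γ^2 - 224 = 2√(10519); squaring, (γ^2 - 224)^2 = 4·10519, i.e. γ^4 - 448γ^2 + 50176 - 42076 = 0, i.e. γ^4 - 448γ^2 + 8100 = 0. So γ is a root of x^4 - 448x^2 + 8100. This polynomial is irreducible over Q: it has no rational root (each ±√67 ± √157 is irrational), and any factorization into two quadratics over Q would force √(10519) ∈ Q (pairing opposite roots) or √67, √157 ∈ Q (other pairings), all impossible. Hence [Q(γ):Q] = 4 = [Q(√67, √157):Q], so Q(γ) = Q(√67, √157).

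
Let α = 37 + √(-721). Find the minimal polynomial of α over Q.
m_α(x) = x^2 - 74x + 2090

From α - 37 = √(-721), squaring gives (α - 37)^2 = -721, i.e. α^2 - 74α + 1369 = -721, so α^2 - 74α + 2090 = 0. The discriminant of x^2 - 74x + 2090 is (-74)^2 - 4·(2090) = 5476 - 8360 = -2884, and 4·(-721) is not a perfect square in Q since -721 is squarefree and ≠ 1. Hence x^2 - 74x + 2090 is irreducible over Q and is the minimal polynomial of α.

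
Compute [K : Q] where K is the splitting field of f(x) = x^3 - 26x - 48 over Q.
[K : Q] = 6

By the rational root test, any rational root of the monic integer polynomial f(x) = x^3 - 26x - 48 must be an integer dividing the constant term -48, i.e. one of ±{1, 2, 3, 4, 6, 8, 12, 16, 24, 48}. Evaluating: f(1) = -73, f(-1) = -23, f(2) = -92, f(-2) = -4, f(3) = -99, f(-3) = 3, f(4) = -88, f(-4) = -8, f(6) = 12, f(-6) = -108, f(8) = 256, f(-8) = -352, f(12) = 1368, f(-12) = -1464, f(16) = 3632, f(-16) = -3728, f(24) = 13152, f(-24) = -13248, f(48) = 109296, f(-48) = -109392; none is 0, so f has no rational root and is therefore irreducible over Q (a cubic with no linear factor over a field is irreducible). For an irreducible cubic, the Galois group is A_3 or S_3 according as the discriminant disc(f) = -4a^3 - 27b^2 = -4·(-26)^3 - 27·(-48)^2 = 8096 is or is not a square in Q. Here disc(f) = 8096 is not a perfect square in Q, so the Galois group of f over Q is not contained in A_3 and must be all of S_3. The splitting field has degree |S_3| = 6 over Q, so [K : Q] = 6.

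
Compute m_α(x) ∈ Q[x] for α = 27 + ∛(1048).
m_α(x) = x^3 - 81x^2 + 2187x - 20731

Set β = α - 27 = ∛(1048), so β^3 = 1048. Then (α - 27)^3 - 1048 = 0, i.e. α is a root of g(x) = (x - 27)^3 - 1048 = x^3 - 81x^2 + 2187x - 20731. Since g(x) = h(x - 27) where h(x) = x^3 - 1048, and h is irreducible over Q (because 1048 is not a perfect cube, so h has no rational root, and a monic cubic with no rational root is irreducible), g is also irreducible (irreducibility is preserved under the substitution x → x - 27). Hence m_α(x) = x^3 - 81x^2 + 2187x - 20731.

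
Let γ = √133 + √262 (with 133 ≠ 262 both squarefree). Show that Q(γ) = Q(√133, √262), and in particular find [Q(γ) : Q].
[Q(γ) : Q] = 4 (equivalently, Q(γ) = Q(√133, √262))

Obviously Q(γ) ⊆ Q(√133, √262), and [Q(√133, √262):Q] = 4 (since 133, 262 are distinct squarefree integers > 1 with 34846 not a perfect square). To show equality we compute the minimal polynomial of γ. From γ = √133 + √262: γ^2 = 133 + 2√(34846) + 262 = 395 + 2√(34846), so γ^2 - 395 = 2√(34846); squaring, (γ^2 - 395)^2 = 4·34846, i.e. γ^4 - 790γ^2 + 156025 - 139384 = 0, i.e. γ^4 - 790γ^2 + 16641 = 0. So γ is a root of x^4 - 790x^2 + 16641. This polynomial is irreducible over Q: it has no rational root (each ±√133 ± √262 is irrational), and any factorization into two quadratics over Q would force √(34846) ∈ Q (pairing opposite roots) or √133, √262 ∈ Q (other pairings), all impossible. Hence [Q(γ):Q] = 4 = [Q(√133, √262):Q], so Q(γ) = Q(√133, √262).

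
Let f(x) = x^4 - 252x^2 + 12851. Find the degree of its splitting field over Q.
[K : Q] = 4

Solving the quadratic in x^2: x^2 = (252 ± √(252^2 - 4·12851))/2 = (252 ± √12100)/2 = (252 ± 110)/2, giving x^2 = 71 or x^2 = 181. So f(x) = (x^2 - 71)(x^2 - 181) and the roots of f are ±√71, ±√181. Hence the splitting field is K = Q(√71, √181). Since 71 and 181 are distinct squarefree integers > 1, their product 12851 is not a perfect square, so √181 ∉ Q(√71). By the tower law [K:Q] = [Q(√71,√181):Q(√71)] · [Q(√71):Q] = 2 · 2 = 4.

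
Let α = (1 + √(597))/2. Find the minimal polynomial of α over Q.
m_α(x) = x^2 - x - 149

From 2α - 1 = √(597), squaring gives (2α - 1)^2 = 597, i.e. 4α^2 - 4α + 1 = 597, so α^2 - α + (1 - 597)/4 = 0. Since 597 ≡ 1 (mod 4), (1 - 597)/4 = -149 ∈ Z. The polynomial x^2 - x - 149 has discriminant 1 - 4·(-149) = 597, which is not a perfect square in Q (d = 597 is squarefree and ≠ 1), so x^2 - x - 149 is irreducible over Q. It is the minimal polynomial of α.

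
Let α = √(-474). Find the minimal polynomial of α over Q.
m_α(x) = x^2 + 474

α satisfies α^2 + 474 = 0, so x^2 + 474 annihilates α. Since d = -474 is squarefree and ≠ 1, it is not a perfect square in Q, so x^2 + 474 has no rational root and is therefore irreducible over Q (a degree-2 polynomial over a field is irreducible iff it has no root). Hence m_α(x) = x^2 + 474.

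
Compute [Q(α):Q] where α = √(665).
[Q(α):Q] = 2

[Q(α):Q] equals the degree of the minimal polynomial of α. Here α^2 = 665 and x^2 - 665 is irreducible (d = 665 is squarefree, ≠ 1, hence not a square), so deg(m_α) = 2. Thus [Q(α):Q] = 2.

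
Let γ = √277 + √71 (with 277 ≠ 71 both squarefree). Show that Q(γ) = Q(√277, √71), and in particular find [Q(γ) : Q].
[Q(γ) : Q] = 4 (equivalently, Q(γ) = Q(√277, √71))

Obviously Q(γ) ⊆ Q(√277, √71), and [Q(√277, √71):Q] = 4 (since 277, 71 are distinct squarefree integers > 1 with 19667 not a perfect square). To show equality we compute the minimal polynomial of γ. From γ = √277 + √71: γ^2 = 277 + 2√(19667) + 71 = 348 + 2√(19667), so γ^2 - 348 = 2√(19667); squaring, (γ^2 - 348)^2 = 4·19667, i.e. γ^4 - 696γ^2 + 121104 - 78668 = 0, i.e. γ^4 - 696γ^2 + 42436 = 0. So γ is a root of x^4 - 696x^2 + 42436. This polynomial is irreducible over Q: it has no rational root (each ±√277 ± √71 is irrational), and any factorization into two quadratics over Q would force √(19667) ∈ Q (pairing opposite roots) or √277, √71 ∈ Q (other pairings), all impossible. Hence [Q(γ):Q] = 4 = [Q(√277, √71):Q], so Q(γ) = Q(√277, √71).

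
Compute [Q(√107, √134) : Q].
[Q(√107, √134) : Q] = 4

[Q(√107):Q] = 2 (min poly x^2 - 107, irreducible since 107 is squarefree > 1). For the top step, suppose √134 ∈ Q(√107), say √134 = c + d√107 with c, d ∈ Q. Squaring: 134 = c^2 + 107d^2 + 2cd√107. Since √107 ∉ Q this forces 2cd = 0. If d = 0 then √134 = c ∈ Q, contradicting 134 squarefree > 1. If c = 0 then 134 = 107d^2, so 107·134 = (107d)^2 is a perfect square in Q — but 107·134 = 14338 is not a perfect square (since 107 and 134 are distinct squarefree integers). Contradiction. Hence √134 ∉ Q(√107), so x^2 - 134 stays irreducible over Q(√107) and [Q(√107, √134) : Q(√107)] = 2. By the tower law, [Q(√107, √134) : Q] = 2 · 2 = 4.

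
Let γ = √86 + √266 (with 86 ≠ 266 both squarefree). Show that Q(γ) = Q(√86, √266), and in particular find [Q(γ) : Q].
[Q(γ) : Q] = 4 (equivalently, Q(γ) = Q(√86, √266))

Obviously Q(γ) ⊆ Q(√86, √266), and [Q(√86, √266):Q] = 4 (since 86, 266 are distinct squarefree integers > 1 with 22876 not a perfect square). To show equality we compute the minimal polynomial of γ. From γ = √86 + √266: γ^2 = 86 + 2√(22876) + 266 = 352 + 2√(22876), so γ^2 - 352 = 2√(22876); squaring, (γ^2 - 352)^2 = 4·22876, i.e. γ^4 - 704γ^2 + 123904 - 91504 = 0, i.e. γ^4 - 704γ^2 + 32400 = 0. So γ is a root of x^4 - 704x^2 + 32400. This polynomial is irreducible over Q: it has no rational root (each ±√86 ± √266 is irrational), and any factorization into two quadratics over Q would force √(22876) ∈ Q (pairing opposite roots) or √86, √266 ∈ Q (other pairings), all impossible. Hence [Q(γ):Q] = 4 = [Q(√86, √266):Q], so Q(γ) = Q(√86, √266).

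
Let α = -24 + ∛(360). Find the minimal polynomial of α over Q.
m_α(x) = x^3 + 72x^2 + 1728x + 13464

Set β = α + 24 = ∛(360), so β^3 = 360. Then (α + 24)^3 - 360 = 0, i.e. α is a root of g(x) = (x + 24)^3 - 360 = x^3 + 72x^2 + 1728x + 13464. Since g(x) = h(x + 24) where h(x) = x^3 - 360, and h is irreducible over Q (because 360 is not a perfect cube, so h has no rational root, and a monic cubic with no rational root is irreducible), g is also irreducible (irreducibility is preserved under the substitution x → x + 24). Hence m_α(x) = x^3 + 72x^2 + 1728x + 13464.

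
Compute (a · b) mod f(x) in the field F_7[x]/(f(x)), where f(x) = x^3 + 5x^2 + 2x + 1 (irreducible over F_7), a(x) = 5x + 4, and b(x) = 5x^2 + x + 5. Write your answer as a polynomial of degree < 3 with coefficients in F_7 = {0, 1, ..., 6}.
a · b ≡ 5x^2 + 2 (mod f(x))

Multiply in F_7[x]: a(x)·b(x) = (5x + 4)·(5x^2 + x + 5) = 4x^3 + 4x^2 + x + 6. This has degree ≥ 3, so divide by f(x) over F_7: 4x^3 + 4x^2 + x + 6 = (4)·(x^3 + 5x^2 + 2x + 1) + (5x^2 + 2). Hence a·b ≡ 5x^2 + 2 (mod f). (F_7[x]/(f) is a field with 7^3 = 343 elements since f is irreducible of degree 3.)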